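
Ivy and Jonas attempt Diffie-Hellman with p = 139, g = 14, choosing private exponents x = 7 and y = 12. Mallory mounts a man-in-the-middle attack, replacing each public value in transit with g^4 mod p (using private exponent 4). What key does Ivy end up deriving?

Ivy receives Mallory's public value M = 14^4 mod 139 instead of the honest one.
14^1 ≡ 14 (mod 139)
14^2 = (14^1)^2 ≡ 14^2 = 196 ≡ 57 (mod 139)
14^4 = (14^2)^2 ≡ 57^2 = 3249 ≡ 52 (mod 139)
So M = 52. Ivy computes K = M^7 mod 139.
52^1 ≡ 52 (mod 139)
52^2 = (52^1)^2 ≡ 52^2 = 2704 ≡ 63 (mod 139)
52^4 = (52^2)^2 ≡ 63^2 = 3969 ≡ 77 (mod 139)
52^7 = 52^4 · 52^2 · 52^1 ≡ 77 · 63 · 52 ≡ 106 (mod 139).

106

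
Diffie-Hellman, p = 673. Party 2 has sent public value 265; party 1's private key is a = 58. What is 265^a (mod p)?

Shared key K = 265^58 mod 673.
265^1 ≡ 265 (mod 673)
265^2 = (265^1)^2 ≡ 265^2 = 70225 ≡ 233 (mod 673)
265^4 = (265^2)^2 ≡ 233^2 = 54289 ≡ 449 (mod 673)
265^8 = (265^4)^2 ≡ 449^2 = 201601 ≡ 374 (mod 673)
265^16 = (265^8)^2 ≡ 374^2 = 139876 ≡ 565 (mod 673)
265^32 = (265^16)^2 ≡ 565^2 = 319225 ≡ 223 (mod 673)
265^58 = 265^32 · 265^16 · 265^8 · 265^2 ≡ 223 · 565 · 374 · 233 ≡ 363 (mod 673).

363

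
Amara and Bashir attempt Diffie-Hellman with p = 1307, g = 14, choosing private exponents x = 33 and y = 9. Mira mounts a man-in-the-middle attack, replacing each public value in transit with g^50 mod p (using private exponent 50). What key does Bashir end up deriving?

Bashir receives Mira's public value M = 14^50 mod 1307 instead of the honest one.
14^1 ≡ 14 (mod 1307)
14^2 = (14^1)^2 ≡ 14^2 = 196 ≡ 196 (mod 1307)
14^4 = (14^2)^2 ≡ 196^2 = 38416 ≡ 513 (mod 1307)
14^8 = (14^4)^2 ≡ 513^2 = 263169 ≡ 462 (mod 1307)
14^16 = (14^8)^2 ≡ 462^2 = 213444 ≡ 403 (mod 1307)
14^32 = (14^16)^2 ≡ 403^2 = 162409 ≡ 341 (mod 1307)
14^50 = 14^32 · 14^16 · 14^2 ≡ 341 · 403 · 196 ≡ 252 (mod 1307).
So M = 252. Bashir computes K = M^9 mod 1307.
252^1 ≡ 252 (mod 1307)
252^2 = (252^1)^2 ≡ 252^2 = 63504 ≡ 768 (mod 1307)
252^4 = (252^2)^2 ≡ 768^2 = 589824 ≡ 367 (mod 1307)
252^8 = (252^4)^2 ≡ 367^2 = 134689 ≡ 68 (mod 1307)
252^9 = 252^8 · 252^1 ≡ 68 · 252 ≡ 145 (mod 1307).

145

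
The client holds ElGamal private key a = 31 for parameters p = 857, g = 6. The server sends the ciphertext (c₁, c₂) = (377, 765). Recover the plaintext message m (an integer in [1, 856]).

Shared mask s = c₁^a mod p = 377^31 mod 857.
377^1 ≡ 377 (mod 857)
377^2 = (377^1)^2 ≡ 377^2 = 142129 ≡ 724 (mod 857)
377^4 = (377^2)^2 ≡ 724^2 = 524176 ≡ 549 (mod 857)
377^8 = (377^4)^2 ≡ 549^2 = 301401 ≡ 594 (mod 857)
377^16 = (377^8)^2 ≡ 594^2 = 352836 ≡ 609 (mod 857)
377^31 = 377^16 · 377^8 · 377^4 · 377^2 · 377^1 ≡ 609 · 594 · 549 · 724 · 377 ≡ 786 (mod 857).
So s = 786; s⁻¹ ≡ 688 (mod 857).
m = c₂ · s⁻¹ mod 857 = 765 · 688 mod 857 = 122.

122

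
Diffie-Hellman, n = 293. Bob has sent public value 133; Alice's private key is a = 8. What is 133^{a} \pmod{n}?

137

Shared key K = 133^8 mod 293.
133^1 ≡ 133 (mod 293)
133^2 = (133^1)^2 ≡ 133^2 = 17689 ≡ 109 (mod 293)
133^4 = (133^2)^2 ≡ 109^2 = 11881 ≡ 161 (mod 293)
133^8 = (133^4)^2 ≡ 161^2 = 25921 ≡ 137 (mod 293)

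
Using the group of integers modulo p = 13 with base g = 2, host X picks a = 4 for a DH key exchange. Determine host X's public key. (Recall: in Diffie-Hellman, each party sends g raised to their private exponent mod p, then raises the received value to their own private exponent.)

3

Public value = 2^4 mod 13.
2^1 ≡ 2 (mod 13)
2^2 = (2^1)^2 ≡ 2^2 = 4 ≡ 4 (mod 13)
2^4 = (2^2)^2 ≡ 4^2 = 16 ≡ 3 (mod 13)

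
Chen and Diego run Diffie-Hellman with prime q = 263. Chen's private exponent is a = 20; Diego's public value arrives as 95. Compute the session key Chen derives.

Shared key K = 95^20 mod 263.
95^1 ≡ 95 (mod 263)
95^2 = (95^1)^2 ≡ 95^2 = 9025 ≡ 83 (mod 263)
95^4 = (95^2)^2 ≡ 83^2 = 6889 ≡ 51 (mod 263)
95^8 = (95^4)^2 ≡ 51^2 = 2601 ≡ 234 (mod 263)
95^16 = (95^8)^2 ≡ 234^2 = 54756 ≡ 52 (mod 263)
95^20 = 95^16 · 95^4 ≡ 52 · 51 ≡ 22 (mod 263).

22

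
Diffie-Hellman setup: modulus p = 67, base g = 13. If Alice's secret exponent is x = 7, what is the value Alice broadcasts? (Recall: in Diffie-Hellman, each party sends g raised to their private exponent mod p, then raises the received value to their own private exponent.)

Public value = 13^7 (mod 67).
13^1 ≡ 13 (mod 67)
13^2 = (13^1)^2 ≡ 13^2 = 169 ≡ 35 (mod 67)
13^4 = (13^2)^2 ≡ 35^2 = 1225 ≡ 19 (mod 67)
13^7 = 13^4 · 13^2 · 13^1 ≡ 19 · 35 · 13 ≡ 2 (mod 67).

2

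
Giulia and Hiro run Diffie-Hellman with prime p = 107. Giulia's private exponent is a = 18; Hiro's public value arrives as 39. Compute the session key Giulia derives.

Shared key K = 39^18 mod 107.
39^1 ≡ 39 (mod 107)
39^2 = (39^1)^2 ≡ 39^2 = 1521 ≡ 23 (mod 107)
39^4 = (39^2)^2 ≡ 23^2 = 529 ≡ 101 (mod 107)
39^8 = (39^4)^2 ≡ 101^2 = 10201 ≡ 36 (mod 107)
39^16 = (39^8)^2 ≡ 36^2 = 1296 ≡ 12 (mod 107)
39^18 = 39^16 · 39^2 ≡ 12 · 23 ≡ 62 (mod 107).

62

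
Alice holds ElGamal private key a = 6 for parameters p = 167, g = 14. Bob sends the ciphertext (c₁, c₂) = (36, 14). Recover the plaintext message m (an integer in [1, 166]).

81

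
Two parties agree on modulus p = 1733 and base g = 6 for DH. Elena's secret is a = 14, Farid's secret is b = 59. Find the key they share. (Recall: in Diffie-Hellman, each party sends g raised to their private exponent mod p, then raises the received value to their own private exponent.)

Elena sends A = g^a mod p = 6^14 mod 1733.
6^1 ≡ 6 (mod 1733)
6^2 = (6^1)^2 ≡ 6^2 = 36 ≡ 36 (mod 1733)
6^4 = (6^2)^2 ≡ 36^2 = 1296 ≡ 1296 (mod 1733)
6^8 = (6^4)^2 ≡ 1296^2 = 1679616 ≡ 339 (mod 1733)
6^14 = 6^8 · 6^4 · 6^2 ≡ 339 · 1296 · 36 ≡ 1026 (mod 1733).
So A = 1026. Farid then computes K = A^b mod p = 1026^59 mod 1733.
1026^1 ≡ 1026 (mod 1733)
1026^2 = (1026^1)^2 ≡ 1026^2 = 1052676 ≡ 745 (mod 1733)
1026^4 = (1026^2)^2 ≡ 745^2 = 555025 ≡ 465 (mod 1733)
1026^8 = (1026^4)^2 ≡ 465^2 = 216225 ≡ 1333 (mod 1733)
1026^16 = (1026^8)^2 ≡ 1333^2 = 1776889 ≡ 564 (mod 1733)
1026^32 = (1026^16)^2 ≡ 564^2 = 318096 ≡ 957 (mod 1733)
1026^59 = 1026^32 · 1026^16 · 1026^8 · 1026^2 · 1026^1 ≡ 957 · 564 · 1333 · 745 · 1026 ≡ 1600 (mod 1733).

1600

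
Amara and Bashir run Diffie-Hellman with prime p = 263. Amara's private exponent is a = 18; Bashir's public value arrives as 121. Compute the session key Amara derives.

Shared key K = 121^18 mod 263.
121^1 ≡ 121 (mod 263)
121^2 = (121^1)^2 ≡ 121^2 = 14641 ≡ 176 (mod 263)
121^4 = (121^2)^2 ≡ 176^2 = 30976 ≡ 205 (mod 263)
121^8 = (121^4)^2 ≡ 205^2 = 42025 ≡ 208 (mod 263)
121^16 = (121^8)^2 ≡ 208^2 = 43264 ≡ 132 (mod 263)
121^18 = 121^16 · 121^2 ≡ 132 · 176 ≡ 88 (mod 263).

88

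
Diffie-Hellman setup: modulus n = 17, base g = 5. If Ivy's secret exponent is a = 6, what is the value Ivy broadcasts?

Public value = 5^6 (mod 17).
5^1 ≡ 5 (mod 17)
5^2 = (5^1)^2 ≡ 5^2 = 25 ≡ 8 (mod 17)
5^4 = (5^2)^2 ≡ 8^2 = 64 ≡ 13 (mod 17)
5^6 = 5^4 · 5^2 ≡ 13 · 8 ≡ 2 (mod 17).

2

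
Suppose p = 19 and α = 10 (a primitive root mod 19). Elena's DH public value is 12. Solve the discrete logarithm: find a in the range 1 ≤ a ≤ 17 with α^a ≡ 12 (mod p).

3

Try successive powers of 10 modulo 19:
10^1 ≡ 10
10^2 ≡ 5
10^3 ≡ 12
Found: a = 3.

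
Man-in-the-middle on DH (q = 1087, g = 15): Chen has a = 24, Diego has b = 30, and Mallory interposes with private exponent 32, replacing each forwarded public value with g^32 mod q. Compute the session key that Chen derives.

189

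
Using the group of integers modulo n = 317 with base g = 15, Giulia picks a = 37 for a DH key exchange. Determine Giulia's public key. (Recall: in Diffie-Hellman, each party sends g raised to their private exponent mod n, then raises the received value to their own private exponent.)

23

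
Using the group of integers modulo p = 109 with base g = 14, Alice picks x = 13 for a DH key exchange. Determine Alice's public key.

Public value = 14^13 mod 109.
14^1 ≡ 14 (mod 109)
14^2 = (14^1)^2 ≡ 14^2 = 196 ≡ 87 (mod 109)
14^4 = (14^2)^2 ≡ 87^2 = 7569 ≡ 48 (mod 109)
14^8 = (14^4)^2 ≡ 48^2 = 2304 ≡ 15 (mod 109)
14^13 = 14^8 · 14^4 · 14^1 ≡ 15 · 48 · 14 ≡ 52 (mod 109).

52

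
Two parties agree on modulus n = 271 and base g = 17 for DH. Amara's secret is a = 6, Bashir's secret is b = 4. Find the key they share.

Bashir sends B = g^b mod n = 17^4 mod 271.
17^1 ≡ 17 (mod 271)
17^2 = (17^1)^2 ≡ 17^2 = 289 ≡ 18 (mod 271)
17^4 = (17^2)^2 ≡ 18^2 = 324 ≡ 53 (mod 271)
So B = 53. Amara then computes K = B^a mod n = 53^6 mod 271.
53^1 ≡ 53 (mod 271)
53^2 = (53^1)^2 ≡ 53^2 = 2809 ≡ 99 (mod 271)
53^4 = (53^2)^2 ≡ 99^2 = 9801 ≡ 45 (mod 271)
53^6 = 53^4 · 53^2 ≡ 45 · 99 ≡ 119 (mod 271).

119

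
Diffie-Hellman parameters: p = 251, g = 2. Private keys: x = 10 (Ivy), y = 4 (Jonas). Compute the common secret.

113

Ivy sends A = g^x mod p = 2^10 mod 251.
2^1 ≡ 2 (mod 251)
2^2 = (2^1)^2 ≡ 2^2 = 4 ≡ 4 (mod 251)
2^4 = (2^2)^2 ≡ 4^2 = 16 ≡ 16 (mod 251)
2^8 = (2^4)^2 ≡ 16^2 = 256 ≡ 5 (mod 251)
2^10 = 2^8 · 2^2 ≡ 5 · 4 ≡ 20 (mod 251).
So A = 20. Jonas then computes K = A^y mod p = 20^4 mod 251.
20^1 ≡ 20 (mod 251)
20^2 = (20^1)^2 ≡ 20^2 = 400 ≡ 149 (mod 251)
20^4 = (20^2)^2 ≡ 149^2 = 22201 ≡ 113 (mod 251)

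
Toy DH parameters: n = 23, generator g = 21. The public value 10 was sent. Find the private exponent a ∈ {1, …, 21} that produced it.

Try successive powers of 21 modulo 23:
21^1 ≡ 21
21^2 ≡ 4
21^3 ≡ 15
21^4 ≡ 16
21^5 ≡ 14
21^6 ≡ 18
21^7 ≡ 10
Found: a = 7.

7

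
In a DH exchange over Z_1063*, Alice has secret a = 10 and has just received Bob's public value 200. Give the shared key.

832

Shared key K = 200^10 mod 1063.
200^1 ≡ 200 (mod 1063)
200^2 = (200^1)^2 ≡ 200^2 = 40000 ≡ 669 (mod 1063)
200^4 = (200^2)^2 ≡ 669^2 = 447561 ≡ 38 (mod 1063)
200^8 = (200^4)^2 ≡ 38^2 = 1444 ≡ 381 (mod 1063)
200^10 = 200^8 · 200^2 ≡ 381 · 669 ≡ 832 (mod 1063).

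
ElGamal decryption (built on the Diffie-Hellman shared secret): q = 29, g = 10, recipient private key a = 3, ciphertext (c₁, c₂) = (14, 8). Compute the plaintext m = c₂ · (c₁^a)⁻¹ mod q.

Shared mask s = c₁^a mod q = 14^3 mod 29.
14^1 ≡ 14 (mod 29)
14^2 = (14^1)^2 ≡ 14^2 = 196 ≡ 22 (mod 29)
14^3 = 14^2 · 14^1 ≡ 22 · 14 ≡ 18 (mod 29).
So s = 18; s⁻¹ ≡ 21 (mod 29).
m = c₂ · s⁻¹ mod 29 = 8 · 21 mod 29 = 23.

23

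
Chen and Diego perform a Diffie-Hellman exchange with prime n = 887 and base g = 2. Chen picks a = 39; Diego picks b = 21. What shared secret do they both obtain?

Diego sends B = g^b mod n = 2^21 mod 887.
2^1 ≡ 2 (mod 887)
2^2 = (2^1)^2 ≡ 2^2 = 4 ≡ 4 (mod 887)
2^4 = (2^2)^2 ≡ 4^2 = 16 ≡ 16 (mod 887)
2^8 = (2^4)^2 ≡ 16^2 = 256 ≡ 256 (mod 887)
2^16 = (2^8)^2 ≡ 256^2 = 65536 ≡ 785 (mod 887)
2^21 = 2^16 · 2^4 · 2^1 ≡ 785 · 16 · 2 ≡ 284 (mod 887).
So B = 284. Chen then computes K = B^a mod n = 284^39 mod 887.
284^1 ≡ 284 (mod 887)
284^2 = (284^1)^2 ≡ 284^2 = 80656 ≡ 826 (mod 887)
284^4 = (284^2)^2 ≡ 826^2 = 682276 ≡ 173 (mod 887)
284^8 = (284^4)^2 ≡ 173^2 = 29929 ≡ 658 (mod 887)
284^16 = (284^8)^2 ≡ 658^2 = 432964 ≡ 108 (mod 887)
284^32 = (284^16)^2 ≡ 108^2 = 11664 ≡ 133 (mod 887)
284^39 = 284^32 · 284^4 · 284^2 · 284^1 ≡ 133 · 173 · 826 · 284 ≡ 127 (mod 887).

127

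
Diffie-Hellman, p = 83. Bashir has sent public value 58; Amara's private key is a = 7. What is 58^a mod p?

14

Shared key K = 58^7 mod 83.
58^1 ≡ 58 (mod 83)
58^2 = (58^1)^2 ≡ 58^2 = 3364 ≡ 44 (mod 83)
58^4 = (58^2)^2 ≡ 44^2 = 1936 ≡ 27 (mod 83)
58^7 = 58^4 · 58^2 · 58^1 ≡ 27 · 44 · 58 ≡ 14 (mod 83).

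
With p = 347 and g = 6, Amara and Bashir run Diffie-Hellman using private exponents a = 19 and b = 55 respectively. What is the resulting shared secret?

Bashir sends B = g^b mod p = 6^55 mod 347.
6^1 ≡ 6 (mod 347)
6^2 = (6^1)^2 ≡ 6^2 = 36 ≡ 36 (mod 347)
6^4 = (6^2)^2 ≡ 36^2 = 1296 ≡ 255 (mod 347)
6^8 = (6^4)^2 ≡ 255^2 = 65025 ≡ 136 (mod 347)
6^16 = (6^8)^2 ≡ 136^2 = 18496 ≡ 105 (mod 347)
6^32 = (6^16)^2 ≡ 105^2 = 11025 ≡ 268 (mod 347)
6^55 = 6^32 · 6^16 · 6^4 · 6^2 · 6^1 ≡ 268 · 105 · 255 · 36 · 6 ≡ 54 (mod 347).
So B = 54. Amara then computes K = B^a mod p = 54^19 mod 347.
54^1 ≡ 54 (mod 347)
54^2 = (54^1)^2 ≡ 54^2 = 2916 ≡ 140 (mod 347)
54^4 = (54^2)^2 ≡ 140^2 = 19600 ≡ 168 (mod 347)
54^8 = (54^4)^2 ≡ 168^2 = 28224 ≡ 117 (mod 347)
54^16 = (54^8)^2 ≡ 117^2 = 13689 ≡ 156 (mod 347)
54^19 = 54^16 · 54^2 · 54^1 ≡ 156 · 140 · 54 ≡ 254 (mod 347).

254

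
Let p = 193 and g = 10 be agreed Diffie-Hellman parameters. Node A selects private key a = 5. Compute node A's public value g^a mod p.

Public value = 10^5 mod 193.
10^1 ≡ 10 (mod 193)
10^2 = (10^1)^2 ≡ 10^2 = 100 ≡ 100 (mod 193)
10^4 = (10^2)^2 ≡ 100^2 = 10000 ≡ 157 (mod 193)
10^5 = 10^4 · 10^1 ≡ 157 · 10 ≡ 26 (mod 193).

26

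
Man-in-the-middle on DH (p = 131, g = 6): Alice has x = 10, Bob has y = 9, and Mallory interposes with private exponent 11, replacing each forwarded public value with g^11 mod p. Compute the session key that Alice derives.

Alice receives Mallory's public value M = 6^11 mod 131 instead of the honest one.
6^1 ≡ 6 (mod 131)
6^2 = (6^1)^2 ≡ 6^2 = 36 ≡ 36 (mod 131)
6^4 = (6^2)^2 ≡ 36^2 = 1296 ≡ 117 (mod 131)
6^8 = (6^4)^2 ≡ 117^2 = 13689 ≡ 65 (mod 131)
6^11 = 6^8 · 6^2 · 6^1 ≡ 65 · 36 · 6 ≡ 23 (mod 131).
So M = 23. Alice computes K = M^10 mod 131.
23^1 ≡ 23 (mod 131)
23^2 = (23^1)^2 ≡ 23^2 = 529 ≡ 5 (mod 131)
23^4 = (23^2)^2 ≡ 5^2 = 25 ≡ 25 (mod 131)
23^8 = (23^4)^2 ≡ 25^2 = 625 ≡ 101 (mod 131)
23^10 = 23^8 · 23^2 ≡ 101 · 5 ≡ 112 (mod 131).

112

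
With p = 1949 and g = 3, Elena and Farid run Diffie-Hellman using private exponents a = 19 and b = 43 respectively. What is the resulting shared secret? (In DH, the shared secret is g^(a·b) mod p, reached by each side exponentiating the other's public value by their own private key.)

1434

Farid sends B = g^b mod p = 3^43 mod 1949.
3^1 ≡ 3 (mod 1949)
3^2 = (3^1)^2 ≡ 3^2 = 9 ≡ 9 (mod 1949)
3^4 = (3^2)^2 ≡ 9^2 = 81 ≡ 81 (mod 1949)
3^8 = (3^4)^2 ≡ 81^2 = 6561 ≡ 714 (mod 1949)
3^16 = (3^8)^2 ≡ 714^2 = 509796 ≡ 1107 (mod 1949)
3^32 = (3^16)^2 ≡ 1107^2 = 1225449 ≡ 1477 (mod 1949)
3^43 = 3^32 · 3^8 · 3^2 · 3^1 ≡ 1477 · 714 · 9 · 3 ≡ 665 (mod 1949).
So B = 665. Elena then computes K = B^a mod p = 665^19 mod 1949.
665^1 ≡ 665 (mod 1949)
665^2 = (665^1)^2 ≡ 665^2 = 442225 ≡ 1751 (mod 1949)
665^4 = (665^2)^2 ≡ 1751^2 = 3066001 ≡ 224 (mod 1949)
665^8 = (665^4)^2 ≡ 224^2 = 50176 ≡ 1451 (mod 1949)
665^16 = (665^8)^2 ≡ 1451^2 = 2105401 ≡ 481 (mod 1949)
665^19 = 665^16 · 665^2 · 665^1 ≡ 481 · 1751 · 665 ≡ 1434 (mod 1949).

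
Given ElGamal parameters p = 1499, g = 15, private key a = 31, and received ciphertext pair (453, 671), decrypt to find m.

Shared mask s = c₁^a mod p = 453^31 mod 1499.
453^1 ≡ 453 (mod 1499)
453^2 = (453^1)^2 ≡ 453^2 = 205209 ≡ 1345 (mod 1499)
453^4 = (453^2)^2 ≡ 1345^2 = 1809025 ≡ 1231 (mod 1499)
453^8 = (453^4)^2 ≡ 1231^2 = 1515361 ≡ 1371 (mod 1499)
453^16 = (453^8)^2 ≡ 1371^2 = 1879641 ≡ 1394 (mod 1499)
453^31 = 453^16 · 453^8 · 453^4 · 453^2 · 453^1 ≡ 1394 · 1371 · 1231 · 1345 · 453 ≡ 888 (mod 1499).
So s = 888; s⁻¹ ≡ 184 (mod 1499).
m = c₂ · s⁻¹ mod 1499 = 671 · 184 mod 1499 = 546.

546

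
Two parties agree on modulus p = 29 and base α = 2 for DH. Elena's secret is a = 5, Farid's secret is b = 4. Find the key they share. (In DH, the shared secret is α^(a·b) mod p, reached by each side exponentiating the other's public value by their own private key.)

23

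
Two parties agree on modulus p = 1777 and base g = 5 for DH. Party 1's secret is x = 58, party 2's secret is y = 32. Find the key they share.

815

Party 1 sends A = g^x mod p = 5^58 mod 1777.
5^1 ≡ 5 (mod 1777)
5^2 = (5^1)^2 ≡ 5^2 = 25 ≡ 25 (mod 1777)
5^4 = (5^2)^2 ≡ 25^2 = 625 ≡ 625 (mod 1777)
5^8 = (5^4)^2 ≡ 625^2 = 390625 ≡ 1462 (mod 1777)
5^16 = (5^8)^2 ≡ 1462^2 = 2137444 ≡ 1490 (mod 1777)
5^32 = (5^16)^2 ≡ 1490^2 = 2220100 ≡ 627 (mod 1777)
5^58 = 5^32 · 5^16 · 5^8 · 5^2 ≡ 627 · 1490 · 1462 · 25 ≡ 1293 (mod 1777).
So A = 1293. Party 2 then computes K = A^y mod p = 1293^32 mod 1777.
1293^1 ≡ 1293 (mod 1777)
1293^2 = (1293^1)^2 ≡ 1293^2 = 1671849 ≡ 1469 (mod 1777)
1293^4 = (1293^2)^2 ≡ 1469^2 = 2157961 ≡ 683 (mod 1777)
1293^8 = (1293^4)^2 ≡ 683^2 = 466489 ≡ 915 (mod 1777)
1293^16 = (1293^8)^2 ≡ 915^2 = 837225 ≡ 258 (mod 1777)
1293^32 = (1293^16)^2 ≡ 258^2 = 66564 ≡ 815 (mod 1777)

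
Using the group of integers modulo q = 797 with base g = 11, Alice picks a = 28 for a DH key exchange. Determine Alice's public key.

Public value = 11^28 mod 797.
11^1 ≡ 11 (mod 797)
11^2 = (11^1)^2 ≡ 11^2 = 121 ≡ 121 (mod 797)
11^4 = (11^2)^2 ≡ 121^2 = 14641 ≡ 295 (mod 797)
11^8 = (11^4)^2 ≡ 295^2 = 87025 ≡ 152 (mod 797)
11^16 = (11^8)^2 ≡ 152^2 = 23104 ≡ 788 (mod 797)
11^28 = 11^16 · 11^8 · 11^4 ≡ 788 · 152 · 295 ≡ 519 (mod 797).

519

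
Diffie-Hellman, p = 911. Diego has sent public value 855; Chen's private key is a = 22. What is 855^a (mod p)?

260

Shared key K = 855^22 mod 911.
855^1 ≡ 855 (mod 911)
855^2 = (855^1)^2 ≡ 855^2 = 731025 ≡ 403 (mod 911)
855^4 = (855^2)^2 ≡ 403^2 = 162409 ≡ 251 (mod 911)
855^8 = (855^4)^2 ≡ 251^2 = 63001 ≡ 142 (mod 911)
855^16 = (855^8)^2 ≡ 142^2 = 20164 ≡ 122 (mod 911)
855^22 = 855^16 · 855^4 · 855^2 ≡ 122 · 251 · 403 ≡ 260 (mod 911).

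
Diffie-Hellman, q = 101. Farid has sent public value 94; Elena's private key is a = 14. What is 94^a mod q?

20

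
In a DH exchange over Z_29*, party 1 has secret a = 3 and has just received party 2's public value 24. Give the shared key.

Shared key K = 24^3 mod 29.
24^1 ≡ 24 (mod 29)
24^2 = (24^1)^2 ≡ 24^2 = 576 ≡ 25 (mod 29)
24^3 = 24^2 · 24^1 ≡ 25 · 24 ≡ 20 (mod 29).

20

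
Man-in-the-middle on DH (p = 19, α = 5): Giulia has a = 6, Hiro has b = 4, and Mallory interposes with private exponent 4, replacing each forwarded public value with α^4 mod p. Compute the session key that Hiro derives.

16

Hiro receives Mallory's public value M = 5^4 mod 19 instead of the honest one.
5^1 ≡ 5 (mod 19)
5^2 = (5^1)^2 ≡ 5^2 = 25 ≡ 6 (mod 19)
5^4 = (5^2)^2 ≡ 6^2 = 36 ≡ 17 (mod 19)
So M = 17. Hiro computes K = M^4 mod 19.
17^1 ≡ 17 (mod 19)
17^2 = (17^1)^2 ≡ 17^2 = 289 ≡ 4 (mod 19)
17^4 = (17^2)^2 ≡ 4^2 = 16 ≡ 16 (mod 19)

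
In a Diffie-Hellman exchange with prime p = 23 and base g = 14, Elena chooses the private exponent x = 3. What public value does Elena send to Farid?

Public value = 14^3 mod 23.
14^1 ≡ 14 (mod 23)
14^2 = (14^1)^2 ≡ 14^2 = 196 ≡ 12 (mod 23)
14^3 = 14^2 · 14^1 ≡ 12 · 14 ≡ 7 (mod 23).

7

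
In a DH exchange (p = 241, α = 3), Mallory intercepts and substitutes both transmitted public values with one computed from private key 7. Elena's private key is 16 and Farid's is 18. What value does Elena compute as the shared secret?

183

Elena receives Mallory's public value M = 3^7 mod 241 instead of the honest one.
3^1 ≡ 3 (mod 241)
3^2 = (3^1)^2 ≡ 3^2 = 9 ≡ 9 (mod 241)
3^4 = (3^2)^2 ≡ 9^2 = 81 ≡ 81 (mod 241)
3^7 = 3^4 · 3^2 · 3^1 ≡ 81 · 9 · 3 ≡ 18 (mod 241).
So M = 18. Elena computes K = M^16 mod 241.
18^1 ≡ 18 (mod 241)
18^2 = (18^1)^2 ≡ 18^2 = 324 ≡ 83 (mod 241)
18^4 = (18^2)^2 ≡ 83^2 = 6889 ≡ 141 (mod 241)
18^8 = (18^4)^2 ≡ 141^2 = 19881 ≡ 119 (mod 241)
18^16 = (18^8)^2 ≡ 119^2 = 14161 ≡ 183 (mod 241)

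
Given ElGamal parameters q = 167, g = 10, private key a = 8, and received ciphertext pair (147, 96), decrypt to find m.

Shared mask s = c₁^a mod q = 147^8 mod 167.
147^1 ≡ 147 (mod 167)
147^2 = (147^1)^2 ≡ 147^2 = 21609 ≡ 66 (mod 167)
147^4 = (147^2)^2 ≡ 66^2 = 4356 ≡ 14 (mod 167)
147^8 = (147^4)^2 ≡ 14^2 = 196 ≡ 29 (mod 167)
So s = 29; s⁻¹ ≡ 144 (mod 167).
m = c₂ · s⁻¹ mod 167 = 96 · 144 mod 167 = 130.

130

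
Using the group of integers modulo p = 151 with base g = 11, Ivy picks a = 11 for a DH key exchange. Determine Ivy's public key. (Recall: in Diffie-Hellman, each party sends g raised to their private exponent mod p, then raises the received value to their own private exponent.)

Public value = 11^11 (mod 151).
11^1 ≡ 11 (mod 151)
11^2 = (11^1)^2 ≡ 11^2 = 121 ≡ 121 (mod 151)
11^4 = (11^2)^2 ≡ 121^2 = 14641 ≡ 145 (mod 151)
11^8 = (11^4)^2 ≡ 145^2 = 21025 ≡ 36 (mod 151)
11^11 = 11^8 · 11^2 · 11^1 ≡ 36 · 121 · 11 ≡ 49 (mod 151).

49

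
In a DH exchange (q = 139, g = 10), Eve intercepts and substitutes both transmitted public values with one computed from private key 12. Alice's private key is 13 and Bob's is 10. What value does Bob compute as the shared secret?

80

Bob receives Eve's public value M = 10^12 mod 139 instead of the honest one.
10^1 ≡ 10 (mod 139)
10^2 = (10^1)^2 ≡ 10^2 = 100 ≡ 100 (mod 139)
10^4 = (10^2)^2 ≡ 100^2 = 10000 ≡ 131 (mod 139)
10^8 = (10^4)^2 ≡ 131^2 = 17161 ≡ 64 (mod 139)
10^12 = 10^8 · 10^4 ≡ 64 · 131 ≡ 44 (mod 139).
So M = 44. Bob computes K = M^10 mod 139.
44^1 ≡ 44 (mod 139)
44^2 = (44^1)^2 ≡ 44^2 = 1936 ≡ 129 (mod 139)
44^4 = (44^2)^2 ≡ 129^2 = 16641 ≡ 100 (mod 139)
44^8 = (44^4)^2 ≡ 100^2 = 10000 ≡ 131 (mod 139)
44^10 = 44^8 · 44^2 ≡ 131 · 129 ≡ 80 (mod 139).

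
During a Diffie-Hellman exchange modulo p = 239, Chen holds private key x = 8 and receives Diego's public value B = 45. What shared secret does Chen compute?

127

Shared key K = 45^8 mod 239.
45^1 ≡ 45 (mod 239)
45^2 = (45^1)^2 ≡ 45^2 = 2025 ≡ 113 (mod 239)
45^4 = (45^2)^2 ≡ 113^2 = 12769 ≡ 102 (mod 239)
45^8 = (45^4)^2 ≡ 102^2 = 10404 ≡ 127 (mod 239)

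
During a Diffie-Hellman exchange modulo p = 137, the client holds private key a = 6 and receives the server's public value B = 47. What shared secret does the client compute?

Shared key K = 47^6 mod 137.
47^1 ≡ 47 (mod 137)
47^2 = (47^1)^2 ≡ 47^2 = 2209 ≡ 17 (mod 137)
47^4 = (47^2)^2 ≡ 17^2 = 289 ≡ 15 (mod 137)
47^6 = 47^4 · 47^2 ≡ 15 · 17 ≡ 118 (mod 137).

118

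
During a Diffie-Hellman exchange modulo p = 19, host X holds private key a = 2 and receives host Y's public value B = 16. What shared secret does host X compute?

9

Shared key K = 16^2 mod 19.
16^1 ≡ 16 (mod 19)
16^2 = (16^1)^2 ≡ 16^2 = 256 ≡ 9 (mod 19)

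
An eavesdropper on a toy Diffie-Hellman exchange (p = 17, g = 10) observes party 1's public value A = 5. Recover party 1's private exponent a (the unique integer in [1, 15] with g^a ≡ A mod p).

Try successive powers of 10 modulo 17:
10^1 ≡ 10
10^2 ≡ 15
10^3 ≡ 14
10^4 ≡ 4
10^5 ≡ 6
10^6 ≡ 9
10^7 ≡ 5
Found: a = 7.

7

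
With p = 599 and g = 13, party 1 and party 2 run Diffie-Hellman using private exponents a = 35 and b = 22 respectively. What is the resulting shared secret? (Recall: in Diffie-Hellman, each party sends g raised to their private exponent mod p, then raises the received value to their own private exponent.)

68

Party 2 sends B = g^b mod p = 13^22 mod 599.
13^1 ≡ 13 (mod 599)
13^2 = (13^1)^2 ≡ 13^2 = 169 ≡ 169 (mod 599)
13^4 = (13^2)^2 ≡ 169^2 = 28561 ≡ 408 (mod 599)
13^8 = (13^4)^2 ≡ 408^2 = 166464 ≡ 541 (mod 599)
13^16 = (13^8)^2 ≡ 541^2 = 292681 ≡ 369 (mod 599)
13^22 = 13^16 · 13^4 · 13^2 ≡ 369 · 408 · 169 ≡ 164 (mod 599).
So B = 164. Party 1 then computes K = B^a mod p = 164^35 mod 599.
164^1 ≡ 164 (mod 599)
164^2 = (164^1)^2 ≡ 164^2 = 26896 ≡ 540 (mod 599)
164^4 = (164^2)^2 ≡ 540^2 = 291600 ≡ 486 (mod 599)
164^8 = (164^4)^2 ≡ 486^2 = 236196 ≡ 190 (mod 599)
164^16 = (164^8)^2 ≡ 190^2 = 36100 ≡ 160 (mod 599)
164^32 = (164^16)^2 ≡ 160^2 = 25600 ≡ 442 (mod 599)
164^35 = 164^32 · 164^2 · 164^1 ≡ 442 · 540 · 164 ≡ 68 (mod 599).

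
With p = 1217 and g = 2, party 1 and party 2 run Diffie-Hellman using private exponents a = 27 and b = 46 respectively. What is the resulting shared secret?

Party 1 sends A = g^a mod p = 2^27 mod 1217.
2^1 ≡ 2 (mod 1217)
2^2 = (2^1)^2 ≡ 2^2 = 4 ≡ 4 (mod 1217)
2^4 = (2^2)^2 ≡ 4^2 = 16 ≡ 16 (mod 1217)
2^8 = (2^4)^2 ≡ 16^2 = 256 ≡ 256 (mod 1217)
2^16 = (2^8)^2 ≡ 256^2 = 65536 ≡ 1035 (mod 1217)
2^27 = 2^16 · 2^8 · 2^2 · 2^1 ≡ 1035 · 256 · 4 · 2 ≡ 883 (mod 1217).
So A = 883. Party 2 then computes K = A^b mod p = 883^46 mod 1217.
883^1 ≡ 883 (mod 1217)
883^2 = (883^1)^2 ≡ 883^2 = 779689 ≡ 809 (mod 1217)
883^4 = (883^2)^2 ≡ 809^2 = 654481 ≡ 952 (mod 1217)
883^8 = (883^4)^2 ≡ 952^2 = 906304 ≡ 856 (mod 1217)
883^16 = (883^8)^2 ≡ 856^2 = 732736 ≡ 102 (mod 1217)
883^32 = (883^16)^2 ≡ 102^2 = 10404 ≡ 668 (mod 1217)
883^46 = 883^32 · 883^8 · 883^4 · 883^2 ≡ 668 · 856 · 952 · 809 ≡ 1050 (mod 1217).

1050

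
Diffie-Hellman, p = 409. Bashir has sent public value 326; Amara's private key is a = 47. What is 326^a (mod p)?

Shared key K = 326^47 mod 409.
326^1 ≡ 326 (mod 409)
326^2 = (326^1)^2 ≡ 326^2 = 106276 ≡ 345 (mod 409)
326^4 = (326^2)^2 ≡ 345^2 = 119025 ≡ 6 (mod 409)
326^8 = (326^4)^2 ≡ 6^2 = 36 ≡ 36 (mod 409)
326^16 = (326^8)^2 ≡ 36^2 = 1296 ≡ 69 (mod 409)
326^32 = (326^16)^2 ≡ 69^2 = 4761 ≡ 262 (mod 409)
326^47 = 326^32 · 326^8 · 326^4 · 326^2 · 326^1 ≡ 262 · 36 · 6 · 345 · 326 ≡ 68 (mod 409).

68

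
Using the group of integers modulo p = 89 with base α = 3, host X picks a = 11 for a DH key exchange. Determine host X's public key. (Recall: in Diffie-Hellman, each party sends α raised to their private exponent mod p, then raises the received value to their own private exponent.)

37

Public value = 3^11 mod 89.
3^1 ≡ 3 (mod 89)
3^2 = (3^1)^2 ≡ 3^2 = 9 ≡ 9 (mod 89)
3^4 = (3^2)^2 ≡ 9^2 = 81 ≡ 81 (mod 89)
3^8 = (3^4)^2 ≡ 81^2 = 6561 ≡ 64 (mod 89)
3^11 = 3^8 · 3^2 · 3^1 ≡ 64 · 9 · 3 ≡ 37 (mod 89).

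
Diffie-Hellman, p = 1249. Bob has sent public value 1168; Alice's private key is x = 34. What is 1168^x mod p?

Shared key K = 1168^34 mod 1249.
1168^1 ≡ 1168 (mod 1249)
1168^2 = (1168^1)^2 ≡ 1168^2 = 1364224 ≡ 316 (mod 1249)
1168^4 = (1168^2)^2 ≡ 316^2 = 99856 ≡ 1185 (mod 1249)
1168^8 = (1168^4)^2 ≡ 1185^2 = 1404225 ≡ 349 (mod 1249)
1168^16 = (1168^8)^2 ≡ 349^2 = 121801 ≡ 648 (mod 1249)
1168^32 = (1168^16)^2 ≡ 648^2 = 419904 ≡ 240 (mod 1249)
1168^34 = 1168^32 · 1168^2 ≡ 240 · 316 ≡ 900 (mod 1249).

900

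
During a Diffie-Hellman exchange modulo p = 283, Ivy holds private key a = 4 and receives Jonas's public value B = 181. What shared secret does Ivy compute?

244

Shared key K = 181^4 mod 283.
181^1 ≡ 181 (mod 283)
181^2 = (181^1)^2 ≡ 181^2 = 32761 ≡ 216 (mod 283)
181^4 = (181^2)^2 ≡ 216^2 = 46656 ≡ 244 (mod 283)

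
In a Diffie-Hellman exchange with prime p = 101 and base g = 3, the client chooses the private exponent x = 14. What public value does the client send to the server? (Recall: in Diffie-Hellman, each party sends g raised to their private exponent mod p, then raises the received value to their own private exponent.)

Public value = 3^14 (mod 101).
3^1 ≡ 3 (mod 101)
3^2 = (3^1)^2 ≡ 3^2 = 9 ≡ 9 (mod 101)
3^4 = (3^2)^2 ≡ 9^2 = 81 ≡ 81 (mod 101)
3^8 = (3^4)^2 ≡ 81^2 = 6561 ≡ 97 (mod 101)
3^14 = 3^8 · 3^4 · 3^2 ≡ 97 · 81 · 9 ≡ 13 (mod 101).

13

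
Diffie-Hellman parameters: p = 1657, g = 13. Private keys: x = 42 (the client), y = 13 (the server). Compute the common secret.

The server sends B = g^y mod p = 13^13 mod 1657.
13^1 ≡ 13 (mod 1657)
13^2 = (13^1)^2 ≡ 13^2 = 169 ≡ 169 (mod 1657)
13^4 = (13^2)^2 ≡ 169^2 = 28561 ≡ 392 (mod 1657)
13^8 = (13^4)^2 ≡ 392^2 = 153664 ≡ 1220 (mod 1657)
13^13 = 13^8 · 13^4 · 13^1 ≡ 1220 · 392 · 13 ≡ 56 (mod 1657).
So B = 56. The client then computes K = B^x mod p = 56^42 mod 1657.
56^1 ≡ 56 (mod 1657)
56^2 = (56^1)^2 ≡ 56^2 = 3136 ≡ 1479 (mod 1657)
56^4 = (56^2)^2 ≡ 1479^2 = 2187441 ≡ 201 (mod 1657)
56^8 = (56^4)^2 ≡ 201^2 = 40401 ≡ 633 (mod 1657)
56^16 = (56^8)^2 ≡ 633^2 = 400689 ≡ 1352 (mod 1657)
56^32 = (56^16)^2 ≡ 1352^2 = 1827904 ≡ 233 (mod 1657)
56^42 = 56^32 · 56^8 · 56^2 ≡ 233 · 633 · 1479 ≡ 466 (mod 1657).

466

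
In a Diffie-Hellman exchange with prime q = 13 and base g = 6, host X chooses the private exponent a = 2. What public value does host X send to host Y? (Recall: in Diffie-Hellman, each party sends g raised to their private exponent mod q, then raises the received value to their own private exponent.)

Public value = 6^2 (mod 13).
6^1 ≡ 6 (mod 13)
6^2 = (6^1)^2 ≡ 6^2 = 36 ≡ 10 (mod 13)

10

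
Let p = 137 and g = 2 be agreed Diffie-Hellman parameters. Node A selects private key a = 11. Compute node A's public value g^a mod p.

Public value = 2^11 mod 137.
2^1 ≡ 2 (mod 137)
2^2 = (2^1)^2 ≡ 2^2 = 4 ≡ 4 (mod 137)
2^4 = (2^2)^2 ≡ 4^2 = 16 ≡ 16 (mod 137)
2^8 = (2^4)^2 ≡ 16^2 = 256 ≡ 119 (mod 137)
2^11 = 2^8 · 2^2 · 2^1 ≡ 119 · 4 · 2 ≡ 130 (mod 137).

130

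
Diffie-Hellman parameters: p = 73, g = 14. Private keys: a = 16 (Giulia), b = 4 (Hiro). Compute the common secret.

16

Giulia sends A = g^a mod p = 14^16 mod 73.
14^1 ≡ 14 (mod 73)
14^2 = (14^1)^2 ≡ 14^2 = 196 ≡ 50 (mod 73)
14^4 = (14^2)^2 ≡ 50^2 = 2500 ≡ 18 (mod 73)
14^8 = (14^4)^2 ≡ 18^2 = 324 ≡ 32 (mod 73)
14^16 = (14^8)^2 ≡ 32^2 = 1024 ≡ 2 (mod 73)
So A = 2. Hiro then computes K = A^b mod p = 2^4 mod 73.
2^1 ≡ 2 (mod 73)
2^2 = (2^1)^2 ≡ 2^2 = 4 ≡ 4 (mod 73)
2^4 = (2^2)^2 ≡ 4^2 = 16 ≡ 16 (mod 73)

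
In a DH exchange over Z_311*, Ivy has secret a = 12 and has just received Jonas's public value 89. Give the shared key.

Shared key K = 89^12 mod 311.
89^1 ≡ 89 (mod 311)
89^2 = (89^1)^2 ≡ 89^2 = 7921 ≡ 146 (mod 311)
89^4 = (89^2)^2 ≡ 146^2 = 21316 ≡ 168 (mod 311)
89^8 = (89^4)^2 ≡ 168^2 = 28224 ≡ 234 (mod 311)
89^12 = 89^8 · 89^4 ≡ 234 · 168 ≡ 126 (mod 311).

126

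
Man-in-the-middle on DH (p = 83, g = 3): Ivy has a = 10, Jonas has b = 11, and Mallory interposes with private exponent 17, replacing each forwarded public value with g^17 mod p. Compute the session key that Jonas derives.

49

Jonas receives Mallory's public value M = 3^17 mod 83 instead of the honest one.
3^1 ≡ 3 (mod 83)
3^2 = (3^1)^2 ≡ 3^2 = 9 ≡ 9 (mod 83)
3^4 = (3^2)^2 ≡ 9^2 = 81 ≡ 81 (mod 83)
3^8 = (3^4)^2 ≡ 81^2 = 6561 ≡ 4 (mod 83)
3^16 = (3^8)^2 ≡ 4^2 = 16 ≡ 16 (mod 83)
3^17 = 3^16 · 3^1 ≡ 16 · 3 ≡ 48 (mod 83).
So M = 48. Jonas computes K = M^11 mod 83.
48^1 ≡ 48 (mod 83)
48^2 = (48^1)^2 ≡ 48^2 = 2304 ≡ 63 (mod 83)
48^4 = (48^2)^2 ≡ 63^2 = 3969 ≡ 68 (mod 83)
48^8 = (48^4)^2 ≡ 68^2 = 4624 ≡ 59 (mod 83)
48^11 = 48^8 · 48^2 · 48^1 ≡ 59 · 63 · 48 ≡ 49 (mod 83).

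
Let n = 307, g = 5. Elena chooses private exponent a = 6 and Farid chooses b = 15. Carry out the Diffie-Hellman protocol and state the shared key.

280

Farid sends B = g^b mod n = 5^15 mod 307.
5^1 ≡ 5 (mod 307)
5^2 = (5^1)^2 ≡ 5^2 = 25 ≡ 25 (mod 307)
5^4 = (5^2)^2 ≡ 25^2 = 625 ≡ 11 (mod 307)
5^8 = (5^4)^2 ≡ 11^2 = 121 ≡ 121 (mod 307)
5^15 = 5^8 · 5^4 · 5^2 · 5^1 ≡ 121 · 11 · 25 · 5 ≡ 288 (mod 307).
So B = 288. Elena then computes K = B^a mod n = 288^6 mod 307.
288^1 ≡ 288 (mod 307)
288^2 = (288^1)^2 ≡ 288^2 = 82944 ≡ 54 (mod 307)
288^4 = (288^2)^2 ≡ 54^2 = 2916 ≡ 153 (mod 307)
288^6 = 288^4 · 288^2 ≡ 153 · 54 ≡ 280 (mod 307).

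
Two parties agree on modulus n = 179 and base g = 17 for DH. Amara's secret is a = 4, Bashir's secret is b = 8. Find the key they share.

Bashir sends B = g^b mod n = 17^8 mod 179.
17^1 ≡ 17 (mod 179)
17^2 = (17^1)^2 ≡ 17^2 = 289 ≡ 110 (mod 179)
17^4 = (17^2)^2 ≡ 110^2 = 12100 ≡ 107 (mod 179)
17^8 = (17^4)^2 ≡ 107^2 = 11449 ≡ 172 (mod 179)
So B = 172. Amara then computes K = B^a mod n = 172^4 mod 179.
172^1 ≡ 172 (mod 179)
172^2 = (172^1)^2 ≡ 172^2 = 29584 ≡ 49 (mod 179)
172^4 = (172^2)^2 ≡ 49^2 = 2401 ≡ 74 (mod 179)

74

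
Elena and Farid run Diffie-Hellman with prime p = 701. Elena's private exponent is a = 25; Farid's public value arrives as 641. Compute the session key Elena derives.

Shared key K = 641^25 mod 701.
641^1 ≡ 641 (mod 701)
641^2 = (641^1)^2 ≡ 641^2 = 410881 ≡ 95 (mod 701)
641^4 = (641^2)^2 ≡ 95^2 = 9025 ≡ 613 (mod 701)
641^8 = (641^4)^2 ≡ 613^2 = 375769 ≡ 33 (mod 701)
641^16 = (641^8)^2 ≡ 33^2 = 1089 ≡ 388 (mod 701)
641^25 = 641^16 · 641^8 · 641^1 ≡ 388 · 33 · 641 ≡ 56 (mod 701).

56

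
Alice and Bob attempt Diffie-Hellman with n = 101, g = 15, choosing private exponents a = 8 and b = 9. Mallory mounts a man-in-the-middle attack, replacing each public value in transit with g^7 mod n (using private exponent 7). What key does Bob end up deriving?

Bob receives Mallory's public value M = 15^7 mod 101 instead of the honest one.
15^1 ≡ 15 (mod 101)
15^2 = (15^1)^2 ≡ 15^2 = 225 ≡ 23 (mod 101)
15^4 = (15^2)^2 ≡ 23^2 = 529 ≡ 24 (mod 101)
15^7 = 15^4 · 15^2 · 15^1 ≡ 24 · 23 · 15 ≡ 99 (mod 101).
So M = 99. Bob computes K = M^9 mod 101.
99^1 ≡ 99 (mod 101)
99^2 = (99^1)^2 ≡ 99^2 = 9801 ≡ 4 (mod 101)
99^4 = (99^2)^2 ≡ 4^2 = 16 ≡ 16 (mod 101)
99^8 = (99^4)^2 ≡ 16^2 = 256 ≡ 54 (mod 101)
99^9 = 99^8 · 99^1 ≡ 54 · 99 ≡ 94 (mod 101).

94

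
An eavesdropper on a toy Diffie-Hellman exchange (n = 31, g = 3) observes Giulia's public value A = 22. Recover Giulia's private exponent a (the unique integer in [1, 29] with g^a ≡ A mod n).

17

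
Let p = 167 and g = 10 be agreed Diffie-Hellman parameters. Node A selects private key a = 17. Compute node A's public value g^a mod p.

140

Public value = 10^17 mod 167.
10^1 ≡ 10 (mod 167)
10^2 = (10^1)^2 ≡ 10^2 = 100 ≡ 100 (mod 167)
10^4 = (10^2)^2 ≡ 100^2 = 10000 ≡ 147 (mod 167)
10^8 = (10^4)^2 ≡ 147^2 = 21609 ≡ 66 (mod 167)
10^16 = (10^8)^2 ≡ 66^2 = 4356 ≡ 14 (mod 167)
10^17 = 10^16 · 10^1 ≡ 14 · 10 ≡ 140 (mod 167).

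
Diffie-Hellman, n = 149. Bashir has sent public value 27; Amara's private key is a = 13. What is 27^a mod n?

98

Shared key K = 27^13 mod 149.
27^1 ≡ 27 (mod 149)
27^2 = (27^1)^2 ≡ 27^2 = 729 ≡ 133 (mod 149)
27^4 = (27^2)^2 ≡ 133^2 = 17689 ≡ 107 (mod 149)
27^8 = (27^4)^2 ≡ 107^2 = 11449 ≡ 125 (mod 149)
27^13 = 27^8 · 27^4 · 27^1 ≡ 125 · 107 · 27 ≡ 98 (mod 149).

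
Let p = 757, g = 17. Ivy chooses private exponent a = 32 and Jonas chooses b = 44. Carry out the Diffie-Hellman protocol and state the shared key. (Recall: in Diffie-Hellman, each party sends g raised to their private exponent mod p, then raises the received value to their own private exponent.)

153

Ivy sends A = g^a mod p = 17^32 mod 757.
17^1 ≡ 17 (mod 757)
17^2 = (17^1)^2 ≡ 17^2 = 289 ≡ 289 (mod 757)
17^4 = (17^2)^2 ≡ 289^2 = 83521 ≡ 251 (mod 757)
17^8 = (17^4)^2 ≡ 251^2 = 63001 ≡ 170 (mod 757)
17^16 = (17^8)^2 ≡ 170^2 = 28900 ≡ 134 (mod 757)
17^32 = (17^16)^2 ≡ 134^2 = 17956 ≡ 545 (mod 757)
So A = 545. Jonas then computes K = A^b mod p = 545^44 mod 757.
545^1 ≡ 545 (mod 757)
545^2 = (545^1)^2 ≡ 545^2 = 297025 ≡ 281 (mod 757)
545^4 = (545^2)^2 ≡ 281^2 = 78961 ≡ 233 (mod 757)
545^8 = (545^4)^2 ≡ 233^2 = 54289 ≡ 542 (mod 757)
545^16 = (545^8)^2 ≡ 542^2 = 293764 ≡ 48 (mod 757)
545^32 = (545^16)^2 ≡ 48^2 = 2304 ≡ 33 (mod 757)
545^44 = 545^32 · 545^8 · 545^4 ≡ 33 · 542 · 233 ≡ 153 (mod 757).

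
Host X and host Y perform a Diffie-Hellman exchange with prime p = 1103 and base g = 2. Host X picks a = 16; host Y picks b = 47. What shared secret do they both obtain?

276

Host Y sends B = g^b mod p = 2^47 mod 1103.
2^1 ≡ 2 (mod 1103)
2^2 = (2^1)^2 ≡ 2^2 = 4 ≡ 4 (mod 1103)
2^4 = (2^2)^2 ≡ 4^2 = 16 ≡ 16 (mod 1103)
2^8 = (2^4)^2 ≡ 16^2 = 256 ≡ 256 (mod 1103)
2^16 = (2^8)^2 ≡ 256^2 = 65536 ≡ 459 (mod 1103)
2^32 = (2^16)^2 ≡ 459^2 = 210681 ≡ 8 (mod 1103)
2^47 = 2^32 · 2^8 · 2^4 · 2^2 · 2^1 ≡ 8 · 256 · 16 · 4 · 2 ≡ 733 (mod 1103).
So B = 733. Host X then computes K = B^a mod p = 733^16 mod 1103.
733^1 ≡ 733 (mod 1103)
733^2 = (733^1)^2 ≡ 733^2 = 537289 ≡ 128 (mod 1103)
733^4 = (733^2)^2 ≡ 128^2 = 16384 ≡ 942 (mod 1103)
733^8 = (733^4)^2 ≡ 942^2 = 887364 ≡ 552 (mod 1103)
733^16 = (733^8)^2 ≡ 552^2 = 304704 ≡ 276 (mod 1103)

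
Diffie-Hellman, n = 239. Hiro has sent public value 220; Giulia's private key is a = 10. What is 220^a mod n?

135

Shared key K = 220^10 mod 239.
220^1 ≡ 220 (mod 239)
220^2 = (220^1)^2 ≡ 220^2 = 48400 ≡ 122 (mod 239)
220^4 = (220^2)^2 ≡ 122^2 = 14884 ≡ 66 (mod 239)
220^8 = (220^4)^2 ≡ 66^2 = 4356 ≡ 54 (mod 239)
220^10 = 220^8 · 220^2 ≡ 54 · 122 ≡ 135 (mod 239).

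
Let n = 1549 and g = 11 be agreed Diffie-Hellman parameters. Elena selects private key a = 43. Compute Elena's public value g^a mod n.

Public value = 11^43 mod 1549.
11^1 ≡ 11 (mod 1549)
11^2 = (11^1)^2 ≡ 11^2 = 121 ≡ 121 (mod 1549)
11^4 = (11^2)^2 ≡ 121^2 = 14641 ≡ 700 (mod 1549)
11^8 = (11^4)^2 ≡ 700^2 = 490000 ≡ 516 (mod 1549)
11^16 = (11^8)^2 ≡ 516^2 = 266256 ≡ 1377 (mod 1549)
11^32 = (11^16)^2 ≡ 1377^2 = 1896129 ≡ 153 (mod 1549)
11^43 = 11^32 · 11^8 · 11^2 · 11^1 ≡ 153 · 516 · 121 · 11 ≡ 275 (mod 1549).

275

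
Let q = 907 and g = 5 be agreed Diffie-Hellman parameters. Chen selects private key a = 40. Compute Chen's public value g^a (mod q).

Public value = 5^40 (mod 907).
5^1 ≡ 5 (mod 907)
5^2 = (5^1)^2 ≡ 5^2 = 25 ≡ 25 (mod 907)
5^4 = (5^2)^2 ≡ 25^2 = 625 ≡ 625 (mod 907)
5^8 = (5^4)^2 ≡ 625^2 = 390625 ≡ 615 (mod 907)
5^16 = (5^8)^2 ≡ 615^2 = 378225 ≡ 6 (mod 907)
5^32 = (5^16)^2 ≡ 6^2 = 36 ≡ 36 (mod 907)
5^40 = 5^32 · 5^8 ≡ 36 · 615 ≡ 372 (mod 907).

372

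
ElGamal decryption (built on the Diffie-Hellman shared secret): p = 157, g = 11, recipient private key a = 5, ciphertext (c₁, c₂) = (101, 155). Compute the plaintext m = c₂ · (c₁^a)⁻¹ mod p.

116

Shared mask s = c₁^a mod p = 101^5 mod 157.
101^1 ≡ 101 (mod 157)
101^2 = (101^1)^2 ≡ 101^2 = 10201 ≡ 153 (mod 157)
101^4 = (101^2)^2 ≡ 153^2 = 23409 ≡ 16 (mod 157)
101^5 = 101^4 · 101^1 ≡ 16 · 101 ≡ 46 (mod 157).
So s = 46; s⁻¹ ≡ 99 (mod 157).
m = c₂ · s⁻¹ mod 157 = 155 · 99 mod 157 = 116.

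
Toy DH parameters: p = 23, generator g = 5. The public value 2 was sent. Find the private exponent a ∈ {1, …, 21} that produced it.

2

Try successive powers of 5 modulo 23:
5^1 ≡ 5
5^2 ≡ 2
Found: a = 2.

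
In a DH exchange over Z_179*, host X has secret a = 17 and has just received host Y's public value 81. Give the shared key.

156

Shared key K = 81^17 mod 179.
81^1 ≡ 81 (mod 179)
81^2 = (81^1)^2 ≡ 81^2 = 6561 ≡ 117 (mod 179)
81^4 = (81^2)^2 ≡ 117^2 = 13689 ≡ 85 (mod 179)
81^8 = (81^4)^2 ≡ 85^2 = 7225 ≡ 65 (mod 179)
81^16 = (81^8)^2 ≡ 65^2 = 4225 ≡ 108 (mod 179)
81^17 = 81^16 · 81^1 ≡ 108 · 81 ≡ 156 (mod 179).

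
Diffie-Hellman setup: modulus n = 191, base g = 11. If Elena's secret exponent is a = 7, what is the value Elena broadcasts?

14

Public value = 11^{7} \pmod{191}.
11^1 ≡ 11 (mod 191)
11^2 = (11^1)^2 ≡ 11^2 = 121 ≡ 121 (mod 191)
11^4 = (11^2)^2 ≡ 121^2 = 14641 ≡ 125 (mod 191)
11^7 = 11^4 · 11^2 · 11^1 ≡ 125 · 121 · 11 ≡ 14 (mod 191).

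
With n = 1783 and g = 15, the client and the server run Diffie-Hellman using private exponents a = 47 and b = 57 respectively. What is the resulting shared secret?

821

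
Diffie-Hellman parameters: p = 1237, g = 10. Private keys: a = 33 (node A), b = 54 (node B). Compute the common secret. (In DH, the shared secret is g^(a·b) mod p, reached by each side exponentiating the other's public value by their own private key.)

380

Node A sends A = g^a mod p = 10^33 mod 1237.
10^1 ≡ 10 (mod 1237)
10^2 = (10^1)^2 ≡ 10^2 = 100 ≡ 100 (mod 1237)
10^4 = (10^2)^2 ≡ 100^2 = 10000 ≡ 104 (mod 1237)
10^8 = (10^4)^2 ≡ 104^2 = 10816 ≡ 920 (mod 1237)
10^16 = (10^8)^2 ≡ 920^2 = 846400 ≡ 292 (mod 1237)
10^32 = (10^16)^2 ≡ 292^2 = 85264 ≡ 1148 (mod 1237)
10^33 = 10^32 · 10^1 ≡ 1148 · 10 ≡ 347 (mod 1237).
So A = 347. Node B then computes K = A^b mod p = 347^54 mod 1237.
347^1 ≡ 347 (mod 1237)
347^2 = (347^1)^2 ≡ 347^2 = 120409 ≡ 420 (mod 1237)
347^4 = (347^2)^2 ≡ 420^2 = 176400 ≡ 746 (mod 1237)
347^8 = (347^4)^2 ≡ 746^2 = 556516 ≡ 1103 (mod 1237)
347^16 = (347^8)^2 ≡ 1103^2 = 1216609 ≡ 638 (mod 1237)
347^32 = (347^16)^2 ≡ 638^2 = 407044 ≡ 71 (mod 1237)
347^54 = 347^32 · 347^16 · 347^4 · 347^2 ≡ 71 · 638 · 746 · 420 ≡ 380 (mod 1237).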